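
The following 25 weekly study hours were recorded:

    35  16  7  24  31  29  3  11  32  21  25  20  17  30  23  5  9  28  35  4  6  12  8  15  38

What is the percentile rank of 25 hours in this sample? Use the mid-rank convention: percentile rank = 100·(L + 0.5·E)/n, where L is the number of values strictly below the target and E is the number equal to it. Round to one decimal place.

66.0

Sorted: 3, 4, 5, 6, 7, 8, 9, 11, 12, 15, 16, 17, 20, 21, 23, 24, 25, 28, 29, 30, 31, 32, 35, 35, 38.
Count below 25: L = 16; count equal: E = 1; n = 25.
Percentile rank = 100·(16 + 0.5·1)/25 = 100·16.5/25 = 66.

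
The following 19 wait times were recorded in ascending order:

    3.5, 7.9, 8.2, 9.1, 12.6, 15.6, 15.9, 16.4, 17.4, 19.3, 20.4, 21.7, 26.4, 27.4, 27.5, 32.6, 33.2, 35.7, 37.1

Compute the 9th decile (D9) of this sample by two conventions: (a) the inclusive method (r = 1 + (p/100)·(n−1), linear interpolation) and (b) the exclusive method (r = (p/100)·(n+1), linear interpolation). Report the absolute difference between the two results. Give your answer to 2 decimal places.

2.00

n = 19.
(a) r = 17.2; between ranks 17 (33.2) and 18 (35.7): 33.7.
(b) r = 18 → value at rank 18 = 35.7.
|33.7 − 35.7| = 2.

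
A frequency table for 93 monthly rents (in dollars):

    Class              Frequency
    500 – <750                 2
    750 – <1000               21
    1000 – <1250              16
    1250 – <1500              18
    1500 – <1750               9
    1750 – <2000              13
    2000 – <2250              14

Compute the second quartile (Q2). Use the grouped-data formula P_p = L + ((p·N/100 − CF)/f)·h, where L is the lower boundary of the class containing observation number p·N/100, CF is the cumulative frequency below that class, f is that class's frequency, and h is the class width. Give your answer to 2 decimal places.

1354.17

N = 93; target position k = 50/100 · 93 = 46.5.
Cumulative frequencies: 2, 23, 39, 57, 66, 79, 93.
Observation 46.5 falls in the class 1250 – <1500.
L = 1250, CF = 39, f = 18, h = 250.
P50 = 1250 + ((46.5 − 39)/18)·250 = 1250 + 104.167 = 1354.17.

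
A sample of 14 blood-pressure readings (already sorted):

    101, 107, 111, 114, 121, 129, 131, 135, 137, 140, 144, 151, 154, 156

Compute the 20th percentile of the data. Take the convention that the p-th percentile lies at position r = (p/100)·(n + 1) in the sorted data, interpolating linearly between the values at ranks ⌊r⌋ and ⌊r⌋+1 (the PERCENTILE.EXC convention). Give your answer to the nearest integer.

n = 14.
r = (20/100)·(14 + 1) = 3.
r is an integer, so P20 is the value at rank 3: 111.

111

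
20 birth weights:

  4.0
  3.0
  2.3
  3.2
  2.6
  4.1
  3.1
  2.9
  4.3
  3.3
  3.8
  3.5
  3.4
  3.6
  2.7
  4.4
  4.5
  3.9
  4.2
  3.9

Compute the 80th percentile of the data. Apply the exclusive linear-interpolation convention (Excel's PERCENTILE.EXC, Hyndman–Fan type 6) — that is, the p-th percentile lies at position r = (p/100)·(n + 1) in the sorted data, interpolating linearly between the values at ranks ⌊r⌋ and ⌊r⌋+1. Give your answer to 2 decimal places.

Sorted: 2.3, 2.6, 2.7, 2.9, 3.0, 3.1, 3.2, 3.3, 3.4, 3.5, 3.6, 3.8, 3.9, 3.9, 4.0, 4.1, 4.2, 4.3, 4.4, 4.5.
n = 20.
r = (80/100)·(20 + 1) = 16.8.
Rank 16 is 4.1 and rank 17 is 4.2.
Interpolate: 4.1 + 0.8·(4.2 − 4.1) = 4.1 + 0.8·0.1 = 4.18.

4.18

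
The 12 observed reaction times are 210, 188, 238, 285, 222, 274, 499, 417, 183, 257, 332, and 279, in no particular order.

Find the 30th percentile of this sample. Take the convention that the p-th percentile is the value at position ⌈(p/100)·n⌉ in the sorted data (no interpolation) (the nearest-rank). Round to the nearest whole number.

Sorted: 183, 188, 210, 222, 238, 257, 274, 279, 285, 332, 417, 499.
n = 12.
Position = ⌈30/100 · 12⌉ = ⌈3.6⌉ = 4.
The value at rank 4 is 222.

222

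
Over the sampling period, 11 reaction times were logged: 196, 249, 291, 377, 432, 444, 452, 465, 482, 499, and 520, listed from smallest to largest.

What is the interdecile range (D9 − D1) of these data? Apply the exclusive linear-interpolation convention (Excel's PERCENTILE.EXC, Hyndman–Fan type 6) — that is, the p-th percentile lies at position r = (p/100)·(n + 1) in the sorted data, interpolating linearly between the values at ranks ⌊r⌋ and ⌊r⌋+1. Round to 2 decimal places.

n = 11.
P10: r = 1.2; ranks 1–2 are 196, 249; interpolating gives 206.6.
P90: r = 10.8; ranks 10–11 are 499, 520; interpolating gives 515.8.
Difference: 515.8 − 206.6 = 309.2.

309.20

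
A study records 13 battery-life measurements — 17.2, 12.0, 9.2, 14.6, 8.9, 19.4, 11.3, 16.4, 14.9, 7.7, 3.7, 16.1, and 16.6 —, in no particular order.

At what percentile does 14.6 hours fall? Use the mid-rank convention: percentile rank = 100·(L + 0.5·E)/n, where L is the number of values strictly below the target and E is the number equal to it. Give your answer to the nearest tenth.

50.0

Sorted: 3.7, 7.7, 8.9, 9.2, 11.3, 12.0, 14.6, 14.9, 16.1, 16.4, 16.6, 17.2, 19.4.
Count below 14.6: L = 6; count equal: E = 1; n = 13.
Percentile rank = 100·(6 + 0.5·1)/13 = 100·6.5/13 = 50.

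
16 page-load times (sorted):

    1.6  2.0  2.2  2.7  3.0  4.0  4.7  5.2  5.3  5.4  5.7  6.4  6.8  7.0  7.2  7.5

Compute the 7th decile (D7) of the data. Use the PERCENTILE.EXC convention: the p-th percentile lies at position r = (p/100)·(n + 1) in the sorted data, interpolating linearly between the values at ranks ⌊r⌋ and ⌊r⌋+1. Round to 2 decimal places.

n = 16.
r = (70/100)·(16 + 1) = 11.9.
Rank 11 is 5.7 and rank 12 is 6.4.
Interpolate: 5.7 + 0.9·(6.4 − 5.7) = 5.7 + 0.9·0.7 = 6.33.

6.33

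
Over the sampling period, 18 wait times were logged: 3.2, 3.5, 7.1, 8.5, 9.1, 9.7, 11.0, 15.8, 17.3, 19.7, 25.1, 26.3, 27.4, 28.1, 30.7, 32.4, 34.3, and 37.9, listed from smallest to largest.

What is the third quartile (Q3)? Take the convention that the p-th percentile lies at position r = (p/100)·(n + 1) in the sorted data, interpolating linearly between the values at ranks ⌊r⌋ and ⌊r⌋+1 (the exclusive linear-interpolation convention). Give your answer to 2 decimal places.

28.75

n = 18.
r = (75/100)·(18 + 1) = 14.25.
Rank 14 is 28.1 and rank 15 is 30.7.
Interpolate: 28.1 + 0.25·(30.7 − 28.1) = 28.1 + 0.25·2.6 = 28.75.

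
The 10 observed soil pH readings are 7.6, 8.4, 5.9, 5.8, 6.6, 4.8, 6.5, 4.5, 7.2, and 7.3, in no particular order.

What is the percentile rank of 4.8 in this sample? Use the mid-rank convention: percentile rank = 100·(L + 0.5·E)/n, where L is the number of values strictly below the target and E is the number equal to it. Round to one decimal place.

Sorted: 4.5, 4.8, 5.8, 5.9, 6.5, 6.6, 7.2, 7.3, 7.6, 8.4.
Count below 4.8: L = 1; count equal: E = 1; n = 10.
Percentile rank = 100·(1 + 0.5·1)/10 = 100·1.5/10 = 15.

15.0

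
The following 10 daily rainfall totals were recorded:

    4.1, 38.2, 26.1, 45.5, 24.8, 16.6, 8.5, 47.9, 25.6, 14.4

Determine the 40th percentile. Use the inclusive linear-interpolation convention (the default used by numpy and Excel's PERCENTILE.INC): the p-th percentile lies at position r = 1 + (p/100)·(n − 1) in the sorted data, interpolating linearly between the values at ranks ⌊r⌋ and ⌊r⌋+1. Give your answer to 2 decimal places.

21.52

Sorted: 4.1, 8.5, 14.4, 16.6, 24.8, 25.6, 26.1, 38.2, 45.5, 47.9.
n = 10.
r = 1 + (40/100)·(10 − 1) = 1 + 3.6 = 4.6.
Rank 4 is 16.6 and rank 5 is 24.8.
Interpolate: 16.6 + 0.6·(24.8 − 16.6) = 16.6 + 0.6·8.2 = 21.52.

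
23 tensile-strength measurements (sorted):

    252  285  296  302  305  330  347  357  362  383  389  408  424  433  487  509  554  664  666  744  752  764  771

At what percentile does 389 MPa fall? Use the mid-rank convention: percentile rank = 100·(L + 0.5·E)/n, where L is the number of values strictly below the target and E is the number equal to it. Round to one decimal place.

Count below 389: L = 10; count equal: E = 1; n = 23.
Percentile rank = 100·(10 + 0.5·1)/23 = 100·10.5/23 = 45.65.

45.7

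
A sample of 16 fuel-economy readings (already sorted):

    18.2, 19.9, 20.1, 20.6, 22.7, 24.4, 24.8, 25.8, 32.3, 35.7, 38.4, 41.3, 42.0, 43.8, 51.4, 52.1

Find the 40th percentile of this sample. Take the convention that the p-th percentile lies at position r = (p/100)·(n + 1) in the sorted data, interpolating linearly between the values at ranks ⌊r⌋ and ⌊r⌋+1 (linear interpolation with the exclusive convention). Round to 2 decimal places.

n = 16.
r = (40/100)·(16 + 1) = 6.8.
Rank 6 is 24.4 and rank 7 is 24.8.
Interpolate: 24.4 + 0.8·(24.8 − 24.4) = 24.4 + 0.8·0.4 = 24.72.

24.72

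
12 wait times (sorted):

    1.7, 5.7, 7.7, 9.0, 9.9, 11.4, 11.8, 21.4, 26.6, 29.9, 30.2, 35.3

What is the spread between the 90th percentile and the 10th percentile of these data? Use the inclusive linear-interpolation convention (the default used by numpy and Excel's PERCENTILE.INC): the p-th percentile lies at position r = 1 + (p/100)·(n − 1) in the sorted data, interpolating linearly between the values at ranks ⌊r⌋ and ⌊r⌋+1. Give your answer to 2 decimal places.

24.27

n = 12.
P10: r = 2.1; ranks 2–3 are 5.7, 7.7; interpolating gives 5.9.
P90: r = 10.9; ranks 10–11 are 29.9, 30.2; interpolating gives 30.17.
Difference: 30.17 − 5.9 = 24.27.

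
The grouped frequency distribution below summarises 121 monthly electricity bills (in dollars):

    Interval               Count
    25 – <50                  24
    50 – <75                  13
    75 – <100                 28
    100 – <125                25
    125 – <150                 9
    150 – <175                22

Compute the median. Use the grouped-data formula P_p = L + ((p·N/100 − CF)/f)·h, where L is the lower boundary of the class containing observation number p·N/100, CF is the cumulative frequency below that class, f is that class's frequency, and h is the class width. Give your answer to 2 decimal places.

95.98

N = 121; target position k = 50/100 · 121 = 60.5.
Cumulative frequencies: 24, 37, 65, 90, 99, 121.
Observation 60.5 falls in the class 75 – <100.
L = 75, CF = 37, f = 28, h = 25.
P50 = 75 + ((60.5 − 37)/28)·25 = 75 + 20.9821 = 95.9821.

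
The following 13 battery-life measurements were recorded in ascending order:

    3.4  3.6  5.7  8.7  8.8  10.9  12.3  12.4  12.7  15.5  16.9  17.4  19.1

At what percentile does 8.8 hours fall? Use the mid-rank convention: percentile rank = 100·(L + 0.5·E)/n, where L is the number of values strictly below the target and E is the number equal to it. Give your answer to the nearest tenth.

Count below 8.8: L = 4; count equal: E = 1; n = 13.
Percentile rank = 100·(4 + 0.5·1)/13 = 100·4.5/13 = 34.62.

34.6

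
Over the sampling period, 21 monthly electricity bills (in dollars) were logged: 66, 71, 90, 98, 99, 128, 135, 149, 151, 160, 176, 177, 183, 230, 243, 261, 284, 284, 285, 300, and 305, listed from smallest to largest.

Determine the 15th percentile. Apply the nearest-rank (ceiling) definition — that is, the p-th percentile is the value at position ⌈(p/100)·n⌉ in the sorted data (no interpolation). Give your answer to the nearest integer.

98

n = 21.
Position = ⌈15/100 · 21⌉ = ⌈3.15⌉ = 4.
The value at rank 4 is 98.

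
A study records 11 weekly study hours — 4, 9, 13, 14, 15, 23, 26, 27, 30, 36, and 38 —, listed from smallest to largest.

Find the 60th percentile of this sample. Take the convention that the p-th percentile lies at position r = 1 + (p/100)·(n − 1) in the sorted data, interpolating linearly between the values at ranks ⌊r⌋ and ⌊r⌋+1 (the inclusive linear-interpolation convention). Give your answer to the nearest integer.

26

n = 11.
r = 1 + (60/100)·(11 − 1) = 1 + 6 = 7.
r is an integer, so P60 is the value at rank 7: 26.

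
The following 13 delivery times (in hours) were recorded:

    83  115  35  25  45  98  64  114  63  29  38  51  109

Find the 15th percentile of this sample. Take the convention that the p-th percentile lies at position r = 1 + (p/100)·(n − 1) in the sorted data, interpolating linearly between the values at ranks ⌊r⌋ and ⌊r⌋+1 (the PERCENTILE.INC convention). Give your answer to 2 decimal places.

33.80

Sorted: 25, 29, 35, 38, 45, 51, 63, 64, 83, 98, 109, 114, 115.
n = 13.
r = 1 + (15/100)·(13 − 1) = 1 + 1.8 = 2.8.
Rank 2 is 29 and rank 3 is 35.
Interpolate: 29 + 0.8·(35 − 29) = 29 + 0.8·6 = 33.8.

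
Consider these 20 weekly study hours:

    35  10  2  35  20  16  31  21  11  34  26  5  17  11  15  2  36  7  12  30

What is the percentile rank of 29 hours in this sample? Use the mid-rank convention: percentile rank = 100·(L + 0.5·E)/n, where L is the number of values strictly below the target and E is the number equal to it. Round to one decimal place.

Sorted: 2, 2, 5, 7, 10, 11, 11, 12, 15, 16, 17, 20, 21, 26, 30, 31, 34, 35, 35, 36.
Count below 29: L = 14; count equal: E = 0; n = 20.
Percentile rank = 100·(14 + 0.5·0)/20 = 100·14/20 = 70.

70.0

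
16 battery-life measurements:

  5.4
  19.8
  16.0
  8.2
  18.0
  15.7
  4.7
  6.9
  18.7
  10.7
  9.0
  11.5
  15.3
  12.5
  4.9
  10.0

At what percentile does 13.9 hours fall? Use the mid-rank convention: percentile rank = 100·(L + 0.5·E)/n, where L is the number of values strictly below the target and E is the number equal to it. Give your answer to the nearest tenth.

62.5

Sorted: 4.7, 4.9, 5.4, 6.9, 8.2, 9.0, 10.0, 10.7, 11.5, 12.5, 15.3, 15.7, 16.0, 18.0, 18.7, 19.8.
Count below 13.9: L = 10; count equal: E = 0; n = 16.
Percentile rank = 100·(10 + 0.5·0)/16 = 100·10/16 = 62.5.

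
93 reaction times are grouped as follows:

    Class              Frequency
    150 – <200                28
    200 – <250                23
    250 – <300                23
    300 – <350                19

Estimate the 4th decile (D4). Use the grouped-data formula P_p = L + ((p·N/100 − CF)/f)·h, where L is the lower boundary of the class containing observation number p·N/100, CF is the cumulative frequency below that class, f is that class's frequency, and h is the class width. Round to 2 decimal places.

220.00

N = 93; target position k = 40/100 · 93 = 37.2.
Cumulative frequencies: 28, 51, 74, 93.
Observation 37.2 falls in the class 200 – <250.
L = 200, CF = 28, f = 23, h = 50.
P40 = 200 + ((37.2 − 28)/23)·50 = 200 + 20 = 220.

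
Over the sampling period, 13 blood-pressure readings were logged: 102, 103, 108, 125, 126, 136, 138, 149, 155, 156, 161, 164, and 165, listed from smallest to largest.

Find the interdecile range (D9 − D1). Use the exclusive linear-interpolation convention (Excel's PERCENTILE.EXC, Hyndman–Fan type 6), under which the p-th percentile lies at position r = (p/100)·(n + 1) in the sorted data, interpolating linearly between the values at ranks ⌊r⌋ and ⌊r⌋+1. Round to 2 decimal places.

62.20

n = 13.
P10: r = 1.4; ranks 1–2 are 102, 103; interpolating gives 102.4.
P90: r = 12.6; ranks 12–13 are 164, 165; interpolating gives 164.6.
Difference: 164.6 − 102.4 = 62.2.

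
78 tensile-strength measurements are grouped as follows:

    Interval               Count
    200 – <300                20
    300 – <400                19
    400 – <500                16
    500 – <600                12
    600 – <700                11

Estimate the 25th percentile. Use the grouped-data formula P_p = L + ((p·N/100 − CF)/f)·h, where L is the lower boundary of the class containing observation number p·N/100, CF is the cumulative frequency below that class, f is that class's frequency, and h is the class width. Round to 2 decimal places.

297.50

N = 78; target position k = 25/100 · 78 = 19.5.
Cumulative frequencies: 20, 39, 55, 67, 78.
Observation 19.5 falls in the class 200 – <300.
L = 200, CF = 0, f = 20, h = 100.
P25 = 200 + ((19.5 − 0)/20)·100 = 200 + 97.5 = 297.5.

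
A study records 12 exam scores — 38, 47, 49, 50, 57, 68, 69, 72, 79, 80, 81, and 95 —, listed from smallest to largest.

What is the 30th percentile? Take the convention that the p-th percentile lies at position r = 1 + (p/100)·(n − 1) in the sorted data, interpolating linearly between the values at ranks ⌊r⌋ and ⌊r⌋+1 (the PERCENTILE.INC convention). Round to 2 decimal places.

n = 12.
r = 1 + (30/100)·(12 − 1) = 1 + 3.3 = 4.3.
Rank 4 is 50 and rank 5 is 57.
Interpolate: 50 + 0.3·(57 − 50) = 50 + 0.3·7 = 52.1.

52.10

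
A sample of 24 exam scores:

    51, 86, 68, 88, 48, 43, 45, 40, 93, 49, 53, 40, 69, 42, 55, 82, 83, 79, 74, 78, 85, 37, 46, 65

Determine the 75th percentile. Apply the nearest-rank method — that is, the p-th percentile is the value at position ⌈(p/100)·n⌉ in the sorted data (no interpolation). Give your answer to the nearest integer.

79

Sorted: 37, 40, 40, 42, 43, 45, 46, 48, 49, 51, 53, 55, 65, 68, 69, 74, 78, 79, 82, 83, 85, 86, 88, 93.
n = 24.
Position = ⌈75/100 · 24⌉ = ⌈18⌉ = 18.
The value at rank 18 is 79.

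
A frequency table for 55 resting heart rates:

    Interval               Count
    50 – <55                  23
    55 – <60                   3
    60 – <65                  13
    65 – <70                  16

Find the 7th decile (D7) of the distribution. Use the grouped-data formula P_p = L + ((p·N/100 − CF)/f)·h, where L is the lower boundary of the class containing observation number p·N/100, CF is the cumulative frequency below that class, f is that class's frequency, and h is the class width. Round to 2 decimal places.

64.81

N = 55; target position k = 70/100 · 55 = 38.5.
Cumulative frequencies: 23, 26, 39, 55.
Observation 38.5 falls in the class 60 – <65.
L = 60, CF = 26, f = 13, h = 5.
P70 = 60 + ((38.5 − 26)/13)·5 = 60 + 4.80769 = 64.8077.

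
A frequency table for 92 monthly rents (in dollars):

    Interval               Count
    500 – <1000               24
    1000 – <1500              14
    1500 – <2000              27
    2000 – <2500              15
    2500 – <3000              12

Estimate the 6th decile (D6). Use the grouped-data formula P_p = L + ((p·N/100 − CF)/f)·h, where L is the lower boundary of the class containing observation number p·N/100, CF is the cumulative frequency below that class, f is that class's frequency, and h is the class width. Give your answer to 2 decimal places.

1818.52

N = 92; target position k = 60/100 · 92 = 55.2.
Cumulative frequencies: 24, 38, 65, 80, 92.
Observation 55.2 falls in the class 1500 – <2000.
L = 1500, CF = 38, f = 27, h = 500.
P60 = 1500 + ((55.2 − 38)/27)·500 = 1500 + 318.519 = 1818.52.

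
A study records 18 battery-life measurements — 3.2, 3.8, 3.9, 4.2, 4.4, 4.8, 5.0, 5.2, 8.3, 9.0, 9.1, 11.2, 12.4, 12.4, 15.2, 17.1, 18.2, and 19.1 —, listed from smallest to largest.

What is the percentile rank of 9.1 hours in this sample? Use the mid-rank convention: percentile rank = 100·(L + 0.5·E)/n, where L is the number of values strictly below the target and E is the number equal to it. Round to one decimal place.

Count below 9.1: L = 10; count equal: E = 1; n = 18.
Percentile rank = 100·(10 + 0.5·1)/18 = 100·10.5/18 = 58.33.

58.3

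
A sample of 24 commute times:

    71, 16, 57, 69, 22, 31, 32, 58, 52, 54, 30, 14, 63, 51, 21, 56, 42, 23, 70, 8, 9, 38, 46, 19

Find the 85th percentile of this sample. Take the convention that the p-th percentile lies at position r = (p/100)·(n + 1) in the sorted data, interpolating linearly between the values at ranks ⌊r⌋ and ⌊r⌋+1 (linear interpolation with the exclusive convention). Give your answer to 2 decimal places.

Sorted: 8, 9, 14, 16, 19, 21, 22, 23, 30, 31, 32, 38, 42, 46, 51, 52, 54, 56, 57, 58, 63, 69, 70, 71.
n = 24.
r = (85/100)·(24 + 1) = 21.25.
Rank 21 is 63 and rank 22 is 69.
Interpolate: 63 + 0.25·(69 − 63) = 63 + 0.25·6 = 64.5.

64.50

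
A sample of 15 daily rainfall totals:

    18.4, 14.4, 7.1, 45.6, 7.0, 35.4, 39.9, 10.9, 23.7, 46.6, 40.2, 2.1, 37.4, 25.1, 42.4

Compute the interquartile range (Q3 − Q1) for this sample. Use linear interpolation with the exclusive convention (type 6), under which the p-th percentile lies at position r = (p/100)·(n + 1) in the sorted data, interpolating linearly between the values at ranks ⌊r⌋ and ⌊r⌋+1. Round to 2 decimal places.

Sorted: 2.1, 7.0, 7.1, 10.9, 14.4, 18.4, 23.7, 25.1, 35.4, 37.4, 39.9, 40.2, 42.4, 45.6, 46.6.
n = 15.
P25: r = 4 (integer) → 10.9.
P75: r = 12 (integer) → 40.2.
Difference: 40.2 − 10.9 = 29.3.

29.30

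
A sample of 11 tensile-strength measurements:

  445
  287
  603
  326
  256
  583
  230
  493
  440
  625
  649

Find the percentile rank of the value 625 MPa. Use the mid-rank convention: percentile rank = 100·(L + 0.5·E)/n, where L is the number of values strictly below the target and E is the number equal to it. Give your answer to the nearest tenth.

Sorted: 230, 256, 287, 326, 440, 445, 493, 583, 603, 625, 649.
Count below 625: L = 9; count equal: E = 1; n = 11.
Percentile rank = 100·(9 + 0.5·1)/11 = 100·9.5/11 = 86.36.

86.4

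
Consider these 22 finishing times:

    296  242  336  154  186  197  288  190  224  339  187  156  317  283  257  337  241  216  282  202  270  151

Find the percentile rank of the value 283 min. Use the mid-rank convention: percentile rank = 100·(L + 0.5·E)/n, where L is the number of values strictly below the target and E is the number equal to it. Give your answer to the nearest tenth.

Sorted: 151, 154, 156, 186, 187, 190, 197, 202, 216, 224, 241, 242, 257, 270, 282, 283, 288, 296, 317, 336, 337, 339.
Count below 283: L = 15; count equal: E = 1; n = 22.
Percentile rank = 100·(15 + 0.5·1)/22 = 100·15.5/22 = 70.45.

70.5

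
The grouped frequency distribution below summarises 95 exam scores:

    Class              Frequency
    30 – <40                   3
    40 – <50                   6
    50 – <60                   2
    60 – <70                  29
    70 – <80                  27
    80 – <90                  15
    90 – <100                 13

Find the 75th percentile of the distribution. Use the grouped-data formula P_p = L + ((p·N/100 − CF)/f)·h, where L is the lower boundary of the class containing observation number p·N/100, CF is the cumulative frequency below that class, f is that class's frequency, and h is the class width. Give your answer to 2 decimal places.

82.83

N = 95; target position k = 75/100 · 95 = 71.25.
Cumulative frequencies: 3, 9, 11, 40, 67, 82, 95.
Observation 71.25 falls in the class 80 – <90.
L = 80, CF = 67, f = 15, h = 10.
P75 = 80 + ((71.25 − 67)/15)·10 = 80 + 2.83333 = 82.8333.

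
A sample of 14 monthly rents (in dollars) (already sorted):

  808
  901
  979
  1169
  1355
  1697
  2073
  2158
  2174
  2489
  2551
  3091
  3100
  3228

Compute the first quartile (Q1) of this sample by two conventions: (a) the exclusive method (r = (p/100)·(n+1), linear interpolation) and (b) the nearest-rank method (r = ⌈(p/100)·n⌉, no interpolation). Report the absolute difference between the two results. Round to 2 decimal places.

47.50

n = 14.
(a) r = 3.75; between ranks 3 (979) and 4 (1169): 1121.5.
(b) the nearest-rank method: rank 4 → 1169.
|1121.5 − 1169| = 47.5.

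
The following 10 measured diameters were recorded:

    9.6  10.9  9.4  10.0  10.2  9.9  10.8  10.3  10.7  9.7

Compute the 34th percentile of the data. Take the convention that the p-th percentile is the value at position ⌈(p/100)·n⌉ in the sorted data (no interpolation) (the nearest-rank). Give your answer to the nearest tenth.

Sorted: 9.4, 9.6, 9.7, 9.9, 10.0, 10.2, 10.3, 10.7, 10.8, 10.9.
n = 10.
Position = ⌈34/100 · 10⌉ = ⌈3.4⌉ = 4.
The value at rank 4 is 9.9.

9.9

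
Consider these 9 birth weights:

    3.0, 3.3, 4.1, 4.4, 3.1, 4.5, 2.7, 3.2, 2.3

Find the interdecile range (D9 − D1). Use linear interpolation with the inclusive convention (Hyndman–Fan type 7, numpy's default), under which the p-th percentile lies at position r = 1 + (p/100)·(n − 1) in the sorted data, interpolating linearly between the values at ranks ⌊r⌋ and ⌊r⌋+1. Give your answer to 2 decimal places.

Sorted: 2.3, 2.7, 3.0, 3.1, 3.2, 3.3, 4.1, 4.4, 4.5.
n = 9.
P10: r = 1.8; ranks 1–2 are 2.3, 2.7; interpolating gives 2.62.
P90: r = 8.2; ranks 8–9 are 4.4, 4.5; interpolating gives 4.42.
Difference: 4.42 − 2.62 = 1.8.

1.80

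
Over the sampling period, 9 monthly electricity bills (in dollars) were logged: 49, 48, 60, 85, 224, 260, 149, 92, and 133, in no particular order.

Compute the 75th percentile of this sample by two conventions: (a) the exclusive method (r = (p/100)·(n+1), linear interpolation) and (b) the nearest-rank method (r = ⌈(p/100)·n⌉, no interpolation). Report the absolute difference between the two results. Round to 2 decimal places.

Sorted: 48, 49, 60, 85, 92, 133, 149, 224, 260.
n = 9.
(a) r = 7.5; between ranks 7 (149) and 8 (224): 186.5.
(b) the nearest-rank method: rank 7 → 149.
|186.5 − 149| = 37.5.

37.50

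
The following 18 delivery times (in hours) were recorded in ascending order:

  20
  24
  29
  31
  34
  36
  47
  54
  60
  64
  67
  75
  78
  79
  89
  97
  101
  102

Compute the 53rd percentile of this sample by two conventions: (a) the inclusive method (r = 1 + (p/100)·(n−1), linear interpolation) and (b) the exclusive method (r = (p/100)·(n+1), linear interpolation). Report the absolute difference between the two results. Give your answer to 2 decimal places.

0.18

n = 18.
(a) r = 10.01; between ranks 10 (64) and 11 (67): 64.03.
(b) r = 10.07; between ranks 10 (64) and 11 (67): 64.21.
|64.03 − 64.21| = 0.18.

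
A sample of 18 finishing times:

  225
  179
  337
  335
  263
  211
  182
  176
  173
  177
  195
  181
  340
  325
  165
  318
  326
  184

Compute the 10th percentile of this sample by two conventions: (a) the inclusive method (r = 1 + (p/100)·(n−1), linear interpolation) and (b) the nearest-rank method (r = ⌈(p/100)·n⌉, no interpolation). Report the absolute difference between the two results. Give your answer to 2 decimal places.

2.10

Sorted: 165, 173, 176, 177, 179, 181, 182, 184, 195, 211, 225, 263, 318, 325, 326, 335, 337, 340.
n = 18.
(a) r = 2.7; between ranks 2 (173) and 3 (176): 175.1.
(b) the nearest-rank method: rank 2 → 173.
|175.1 − 173| = 2.1.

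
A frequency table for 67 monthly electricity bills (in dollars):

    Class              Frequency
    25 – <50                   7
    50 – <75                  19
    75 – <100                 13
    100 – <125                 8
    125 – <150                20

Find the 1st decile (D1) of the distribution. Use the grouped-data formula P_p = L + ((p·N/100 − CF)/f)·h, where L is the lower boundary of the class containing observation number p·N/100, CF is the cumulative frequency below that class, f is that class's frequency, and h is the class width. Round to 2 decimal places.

48.93

N = 67; target position k = 10/100 · 67 = 6.7.
Cumulative frequencies: 7, 26, 39, 47, 67.
Observation 6.7 falls in the class 25 – <50.
L = 25, CF = 0, f = 7, h = 25.
P10 = 25 + ((6.7 − 0)/7)·25 = 25 + 23.9286 = 48.9286.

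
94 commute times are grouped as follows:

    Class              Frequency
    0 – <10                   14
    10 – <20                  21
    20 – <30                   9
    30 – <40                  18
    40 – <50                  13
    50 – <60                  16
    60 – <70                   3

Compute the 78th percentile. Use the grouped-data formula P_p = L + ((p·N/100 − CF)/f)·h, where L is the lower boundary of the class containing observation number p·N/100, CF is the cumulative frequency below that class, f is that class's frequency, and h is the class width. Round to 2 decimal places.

48.71

N = 94; target position k = 78/100 · 94 = 73.32.
Cumulative frequencies: 14, 35, 44, 62, 75, 91, 94.
Observation 73.32 falls in the class 40 – <50.
L = 40, CF = 62, f = 13, h = 10.
P78 = 40 + ((73.32 − 62)/13)·10 = 40 + 8.70769 = 48.7077.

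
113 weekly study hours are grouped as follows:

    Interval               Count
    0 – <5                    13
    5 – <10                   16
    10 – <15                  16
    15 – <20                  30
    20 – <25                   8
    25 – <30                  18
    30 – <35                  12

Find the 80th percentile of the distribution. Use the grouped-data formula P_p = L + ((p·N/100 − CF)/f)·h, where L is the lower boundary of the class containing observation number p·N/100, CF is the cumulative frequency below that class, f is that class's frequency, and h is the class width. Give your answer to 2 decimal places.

27.06

N = 113; target position k = 80/100 · 113 = 90.4.
Cumulative frequencies: 13, 29, 45, 75, 83, 101, 113.
Observation 90.4 falls in the class 25 – <30.
L = 25, CF = 83, f = 18, h = 5.
P80 = 25 + ((90.4 − 83)/18)·5 = 25 + 2.05556 = 27.0556.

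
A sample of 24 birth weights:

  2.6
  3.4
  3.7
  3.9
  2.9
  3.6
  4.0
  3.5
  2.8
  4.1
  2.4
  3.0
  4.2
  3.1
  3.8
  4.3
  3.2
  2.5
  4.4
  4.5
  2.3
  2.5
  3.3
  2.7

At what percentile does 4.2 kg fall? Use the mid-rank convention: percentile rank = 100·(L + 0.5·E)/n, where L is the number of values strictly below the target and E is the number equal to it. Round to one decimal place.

85.4

Sorted: 2.3, 2.4, 2.5, 2.5, 2.6, 2.7, 2.8, 2.9, 3.0, 3.1, 3.2, 3.3, 3.4, 3.5, 3.6, 3.7, 3.8, 3.9, 4.0, 4.1, 4.2, 4.3, 4.4, 4.5.
Count below 4.2: L = 20; count equal: E = 1; n = 24.
Percentile rank = 100·(20 + 0.5·1)/24 = 100·20.5/24 = 85.42.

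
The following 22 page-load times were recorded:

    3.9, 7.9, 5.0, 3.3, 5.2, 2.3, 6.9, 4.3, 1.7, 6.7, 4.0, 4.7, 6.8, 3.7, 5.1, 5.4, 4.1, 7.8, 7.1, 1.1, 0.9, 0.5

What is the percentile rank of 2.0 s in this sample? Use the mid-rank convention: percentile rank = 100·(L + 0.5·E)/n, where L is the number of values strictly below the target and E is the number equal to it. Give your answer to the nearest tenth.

Sorted: 0.5, 0.9, 1.1, 1.7, 2.3, 3.3, 3.7, 3.9, 4.0, 4.1, 4.3, 4.7, 5.0, 5.1, 5.2, 5.4, 6.7, 6.8, 6.9, 7.1, 7.8, 7.9.
Count below 2.0: L = 4; count equal: E = 0; n = 22.
Percentile rank = 100·(4 + 0.5·0)/22 = 100·4/22 = 18.18.

18.2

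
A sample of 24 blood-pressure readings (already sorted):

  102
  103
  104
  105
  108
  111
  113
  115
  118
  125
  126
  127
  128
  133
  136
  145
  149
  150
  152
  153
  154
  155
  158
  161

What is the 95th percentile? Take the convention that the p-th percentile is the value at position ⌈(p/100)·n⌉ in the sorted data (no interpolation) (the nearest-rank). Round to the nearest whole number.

n = 24.
Position = ⌈95/100 · 24⌉ = ⌈22.8⌉ = 23.
The value at rank 23 is 158.

158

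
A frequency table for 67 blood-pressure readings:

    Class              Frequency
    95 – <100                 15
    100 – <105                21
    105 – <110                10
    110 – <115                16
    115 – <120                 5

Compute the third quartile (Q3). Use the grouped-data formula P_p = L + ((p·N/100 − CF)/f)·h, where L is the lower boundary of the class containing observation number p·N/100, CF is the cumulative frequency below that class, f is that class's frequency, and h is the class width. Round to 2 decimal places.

111.33

N = 67; target position k = 75/100 · 67 = 50.25.
Cumulative frequencies: 15, 36, 46, 62, 67.
Observation 50.25 falls in the class 110 – <115.
L = 110, CF = 46, f = 16, h = 5.
P75 = 110 + ((50.25 − 46)/16)·5 = 110 + 1.32812 = 111.328.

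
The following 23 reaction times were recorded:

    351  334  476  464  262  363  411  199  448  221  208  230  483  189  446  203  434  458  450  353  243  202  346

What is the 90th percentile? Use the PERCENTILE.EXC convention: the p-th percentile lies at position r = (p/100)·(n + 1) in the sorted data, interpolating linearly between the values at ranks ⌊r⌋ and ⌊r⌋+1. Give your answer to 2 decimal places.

471.20

Sorted: 189, 199, 202, 203, 208, 221, 230, 243, 262, 334, 346, 351, 353, 363, 411, 434, 446, 448, 450, 458, 464, 476, 483.
n = 23.
r = (90/100)·(23 + 1) = 21.6.
Rank 21 is 464 and rank 22 is 476.
Interpolate: 464 + 0.6·(476 − 464) = 464 + 0.6·12 = 471.2.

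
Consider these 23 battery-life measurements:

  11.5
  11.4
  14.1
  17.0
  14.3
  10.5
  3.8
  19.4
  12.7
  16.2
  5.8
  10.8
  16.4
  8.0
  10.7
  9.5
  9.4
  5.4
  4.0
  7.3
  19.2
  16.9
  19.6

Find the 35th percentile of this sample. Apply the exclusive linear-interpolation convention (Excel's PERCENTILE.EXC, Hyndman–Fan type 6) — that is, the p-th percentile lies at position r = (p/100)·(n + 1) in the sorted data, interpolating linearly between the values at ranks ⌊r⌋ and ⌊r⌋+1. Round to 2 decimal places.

9.90

Sorted: 3.8, 4.0, 5.4, 5.8, 7.3, 8.0, 9.4, 9.5, 10.5, 10.7, 10.8, 11.4, 11.5, 12.7, 14.1, 14.3, 16.2, 16.4, 16.9, 17.0, 19.2, 19.4, 19.6.
n = 23.
r = (35/100)·(23 + 1) = 8.4.
Rank 8 is 9.5 and rank 9 is 10.5.
Interpolate: 9.5 + 0.4·(10.5 − 9.5) = 9.5 + 0.4·1 = 9.9.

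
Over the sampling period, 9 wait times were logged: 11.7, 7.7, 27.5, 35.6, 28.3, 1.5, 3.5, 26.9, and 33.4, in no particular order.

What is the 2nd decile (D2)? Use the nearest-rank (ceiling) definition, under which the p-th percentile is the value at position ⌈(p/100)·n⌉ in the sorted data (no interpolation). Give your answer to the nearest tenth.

Sorted: 1.5, 3.5, 7.7, 11.7, 26.9, 27.5, 28.3, 33.4, 35.6.
n = 9.
Position = ⌈20/100 · 9⌉ = ⌈1.8⌉ = 2.
The value at rank 2 is 3.5.

3.5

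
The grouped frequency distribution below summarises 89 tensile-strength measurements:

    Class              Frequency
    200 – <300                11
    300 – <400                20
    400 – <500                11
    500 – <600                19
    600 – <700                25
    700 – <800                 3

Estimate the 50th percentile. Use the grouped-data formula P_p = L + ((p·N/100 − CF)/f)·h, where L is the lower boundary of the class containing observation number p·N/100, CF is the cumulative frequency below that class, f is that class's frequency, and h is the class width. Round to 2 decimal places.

513.16

N = 89; target position k = 50/100 · 89 = 44.5.
Cumulative frequencies: 11, 31, 42, 61, 86, 89.
Observation 44.5 falls in the class 500 – <600.
L = 500, CF = 42, f = 19, h = 100.
P50 = 500 + ((44.5 − 42)/19)·100 = 500 + 13.1579 = 513.158.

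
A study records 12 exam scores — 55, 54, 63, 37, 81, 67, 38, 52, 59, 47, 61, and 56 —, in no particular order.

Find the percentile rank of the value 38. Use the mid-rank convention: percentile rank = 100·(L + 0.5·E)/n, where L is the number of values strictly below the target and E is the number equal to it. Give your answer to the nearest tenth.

Sorted: 37, 38, 47, 52, 54, 55, 56, 59, 61, 63, 67, 81.
Count below 38: L = 1; count equal: E = 1; n = 12.
Percentile rank = 100·(1 + 0.5·1)/12 = 100·1.5/12 = 12.5.

12.5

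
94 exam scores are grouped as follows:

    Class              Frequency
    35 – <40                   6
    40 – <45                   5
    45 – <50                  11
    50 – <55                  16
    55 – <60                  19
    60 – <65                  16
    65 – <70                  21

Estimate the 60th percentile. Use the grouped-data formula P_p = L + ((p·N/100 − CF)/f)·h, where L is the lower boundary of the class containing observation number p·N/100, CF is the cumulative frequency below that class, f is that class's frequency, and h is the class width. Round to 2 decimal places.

59.84

N = 94; target position k = 60/100 · 94 = 56.4.
Cumulative frequencies: 6, 11, 22, 38, 57, 73, 94.
Observation 56.4 falls in the class 55 – <60.
L = 55, CF = 38, f = 19, h = 5.
P60 = 55 + ((56.4 − 38)/19)·5 = 55 + 4.84211 = 59.8421.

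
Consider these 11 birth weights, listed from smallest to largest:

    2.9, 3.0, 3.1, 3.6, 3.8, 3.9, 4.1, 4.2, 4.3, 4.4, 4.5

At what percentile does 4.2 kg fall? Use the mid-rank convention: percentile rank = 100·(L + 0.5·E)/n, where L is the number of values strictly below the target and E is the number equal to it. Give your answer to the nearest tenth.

68.2

Count below 4.2: L = 7; count equal: E = 1; n = 11.
Percentile rank = 100·(7 + 0.5·1)/11 = 100·7.5/11 = 68.18.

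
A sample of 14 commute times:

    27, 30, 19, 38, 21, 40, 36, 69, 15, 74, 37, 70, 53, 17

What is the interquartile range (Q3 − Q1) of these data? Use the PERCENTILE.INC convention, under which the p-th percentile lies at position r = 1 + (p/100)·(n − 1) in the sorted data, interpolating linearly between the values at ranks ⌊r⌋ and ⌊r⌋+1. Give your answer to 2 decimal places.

27.25

Sorted: 15, 17, 19, 21, 27, 30, 36, 37, 38, 40, 53, 69, 70, 74.
n = 14.
P25: r = 4.25; ranks 4–5 are 21, 27; interpolating gives 22.5.
P75: r = 10.75; ranks 10–11 are 40, 53; interpolating gives 49.75.
Difference: 49.75 − 22.5 = 27.25.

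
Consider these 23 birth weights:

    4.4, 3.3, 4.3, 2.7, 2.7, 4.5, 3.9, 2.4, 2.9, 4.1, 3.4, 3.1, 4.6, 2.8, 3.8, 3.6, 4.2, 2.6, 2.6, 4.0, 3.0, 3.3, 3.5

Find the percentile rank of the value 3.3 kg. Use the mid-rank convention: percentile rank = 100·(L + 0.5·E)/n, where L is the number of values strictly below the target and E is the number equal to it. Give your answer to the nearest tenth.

43.5

Sorted: 2.4, 2.6, 2.6, 2.7, 2.7, 2.8, 2.9, 3.0, 3.1, 3.3, 3.3, 3.4, 3.5, 3.6, 3.8, 3.9, 4.0, 4.1, 4.2, 4.3, 4.4, 4.5, 4.6.
Count below 3.3: L = 9; count equal: E = 2; n = 23.
Percentile rank = 100·(9 + 0.5·2)/23 = 100·10/23 = 43.48.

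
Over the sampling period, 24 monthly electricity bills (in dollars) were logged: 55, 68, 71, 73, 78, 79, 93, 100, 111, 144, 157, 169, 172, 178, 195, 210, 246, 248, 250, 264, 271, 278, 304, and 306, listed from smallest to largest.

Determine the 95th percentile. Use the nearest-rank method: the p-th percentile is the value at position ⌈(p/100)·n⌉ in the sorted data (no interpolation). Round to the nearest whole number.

n = 24.
Position = ⌈95/100 · 24⌉ = ⌈22.8⌉ = 23.
The value at rank 23 is 304.

304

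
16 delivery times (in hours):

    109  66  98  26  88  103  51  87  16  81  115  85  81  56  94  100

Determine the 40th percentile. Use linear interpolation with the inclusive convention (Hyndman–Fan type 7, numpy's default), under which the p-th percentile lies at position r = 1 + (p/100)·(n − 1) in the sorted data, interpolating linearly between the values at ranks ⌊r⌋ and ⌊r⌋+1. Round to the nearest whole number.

81

Sorted: 16, 26, 51, 56, 66, 81, 81, 85, 87, 88, 94, 98, 100, 103, 109, 115.
n = 16.
r = 1 + (40/100)·(16 − 1) = 1 + 6 = 7.
r is an integer, so P40 is the value at rank 7: 81.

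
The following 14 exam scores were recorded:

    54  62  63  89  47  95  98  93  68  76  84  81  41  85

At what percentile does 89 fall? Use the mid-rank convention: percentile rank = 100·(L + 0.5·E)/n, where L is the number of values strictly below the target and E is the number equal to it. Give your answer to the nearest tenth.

Sorted: 41, 47, 54, 62, 63, 68, 76, 81, 84, 85, 89, 93, 95, 98.
Count below 89: L = 10; count equal: E = 1; n = 14.
Percentile rank = 100·(10 + 0.5·1)/14 = 100·10.5/14 = 75.

75.0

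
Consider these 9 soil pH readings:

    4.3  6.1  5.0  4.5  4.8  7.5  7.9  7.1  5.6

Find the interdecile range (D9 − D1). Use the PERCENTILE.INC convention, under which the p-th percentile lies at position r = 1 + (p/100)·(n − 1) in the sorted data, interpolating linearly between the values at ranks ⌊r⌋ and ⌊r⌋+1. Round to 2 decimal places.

Sorted: 4.3, 4.5, 4.8, 5.0, 5.6, 6.1, 7.1, 7.5, 7.9.
n = 9.
P10: r = 1.8; ranks 1–2 are 4.3, 4.5; interpolating gives 4.46.
P90: r = 8.2; ranks 8–9 are 7.5, 7.9; interpolating gives 7.58.
Difference: 7.58 − 4.46 = 3.12.

3.12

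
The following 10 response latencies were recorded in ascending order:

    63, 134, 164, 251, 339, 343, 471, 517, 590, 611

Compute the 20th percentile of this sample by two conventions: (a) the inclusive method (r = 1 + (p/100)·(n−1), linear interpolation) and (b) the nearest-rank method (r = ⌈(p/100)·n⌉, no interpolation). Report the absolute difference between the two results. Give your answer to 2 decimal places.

n = 10.
(a) r = 2.8; between ranks 2 (134) and 3 (164): 158.
(b) the nearest-rank method: rank 2 → 134.
|158 − 134| = 24.

24.00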